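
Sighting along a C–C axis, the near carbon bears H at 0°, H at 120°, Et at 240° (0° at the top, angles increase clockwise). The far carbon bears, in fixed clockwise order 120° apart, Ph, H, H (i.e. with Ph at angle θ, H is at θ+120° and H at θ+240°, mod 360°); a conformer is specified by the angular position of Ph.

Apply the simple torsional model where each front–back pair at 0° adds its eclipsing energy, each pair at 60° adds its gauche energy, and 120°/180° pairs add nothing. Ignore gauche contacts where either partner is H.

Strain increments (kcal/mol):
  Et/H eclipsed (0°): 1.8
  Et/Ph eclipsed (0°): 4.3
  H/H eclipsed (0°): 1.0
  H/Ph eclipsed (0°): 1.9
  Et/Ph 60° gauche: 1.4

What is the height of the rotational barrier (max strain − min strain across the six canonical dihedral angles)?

6.3 kcal/mol

Ph at 0° (eclipsed): H(0°)/Ph(0°) eclipsed 1.9; H(120°)/H(120°) eclipsed 1.0; Et(240°)/H(240°) eclipsed 1.8 → 4.7 kcal/mol.
Ph at 60° (staggered): no non-H gauche contacts → 0.0 kcal/mol.
Ph at 120° (eclipsed): H(0°)/H(0°) eclipsed 1.0; H(120°)/Ph(120°) eclipsed 1.9; Et(240°)/H(240°) eclipsed 1.8 → 4.7 kcal/mol.
Ph at 180° (staggered): Et(240°)/Ph(180°) gauche 1.4 → 1.4 kcal/mol.
Ph at 240° (eclipsed): H(0°)/H(0°) eclipsed 1.0; H(120°)/H(120°) eclipsed 1.0; Et(240°)/Ph(240°) eclipsed 4.3 → 6.3 kcal/mol.
Ph at 300° (staggered): Et(240°)/Ph(300°) gauche 1.4 → 1.4 kcal/mol.
Max at 240° (6.3 kcal/mol), min at 60° (0.0 kcal/mol); barrier = 6.3 kcal/mol.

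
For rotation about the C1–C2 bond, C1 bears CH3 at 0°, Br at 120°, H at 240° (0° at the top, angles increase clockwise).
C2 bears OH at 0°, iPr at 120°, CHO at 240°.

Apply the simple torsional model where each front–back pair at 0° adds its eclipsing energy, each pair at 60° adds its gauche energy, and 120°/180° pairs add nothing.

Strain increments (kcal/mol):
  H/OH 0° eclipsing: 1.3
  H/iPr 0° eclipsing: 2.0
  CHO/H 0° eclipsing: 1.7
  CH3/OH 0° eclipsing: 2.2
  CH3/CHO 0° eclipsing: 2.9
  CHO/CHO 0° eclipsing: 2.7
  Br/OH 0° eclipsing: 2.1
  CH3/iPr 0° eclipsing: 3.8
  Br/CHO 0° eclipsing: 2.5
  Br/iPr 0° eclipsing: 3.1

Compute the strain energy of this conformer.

This conformer is eclipsed. CH3 at 0° is eclipsed with OH at 0° (2.2); Br at 120° is eclipsed with iPr at 120° (3.1); H at 240° is eclipsed with CHO at 240° (1.7). Total 7.0 kcal/mol.

7.0 kcal/mol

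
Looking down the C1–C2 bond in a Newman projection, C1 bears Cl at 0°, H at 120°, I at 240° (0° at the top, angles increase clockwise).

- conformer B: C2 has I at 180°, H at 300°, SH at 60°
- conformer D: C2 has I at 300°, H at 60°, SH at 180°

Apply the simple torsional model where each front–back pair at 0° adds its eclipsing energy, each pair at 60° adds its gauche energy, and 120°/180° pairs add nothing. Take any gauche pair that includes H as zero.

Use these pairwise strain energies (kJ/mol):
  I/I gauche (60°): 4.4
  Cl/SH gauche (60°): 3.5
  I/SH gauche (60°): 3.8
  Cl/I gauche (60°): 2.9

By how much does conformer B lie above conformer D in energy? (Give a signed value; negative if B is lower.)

-3.2 kJ/mol

B (staggered): Cl(0°)/SH(60°) gauche 3.5; I(240°)/I(180°) gauche 4.4 → 7.9 kJ/mol.
D (staggered): Cl(0°)/I(300°) gauche 2.9; I(240°)/I(300°) gauche 4.4; I(240°)/SH(180°) gauche 3.8 → 11.1 kJ/mol.
E(B) − E(D) = 7.9 − 11.1 = -3.2 kJ/mol.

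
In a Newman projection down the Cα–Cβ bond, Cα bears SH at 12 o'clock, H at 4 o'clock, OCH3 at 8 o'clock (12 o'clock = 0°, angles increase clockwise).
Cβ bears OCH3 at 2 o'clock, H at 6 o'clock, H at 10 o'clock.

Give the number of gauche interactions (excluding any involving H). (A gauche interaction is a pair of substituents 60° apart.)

1

Non-H gauche pairs: SH(0°)/OCH3(60°) — 1 interaction.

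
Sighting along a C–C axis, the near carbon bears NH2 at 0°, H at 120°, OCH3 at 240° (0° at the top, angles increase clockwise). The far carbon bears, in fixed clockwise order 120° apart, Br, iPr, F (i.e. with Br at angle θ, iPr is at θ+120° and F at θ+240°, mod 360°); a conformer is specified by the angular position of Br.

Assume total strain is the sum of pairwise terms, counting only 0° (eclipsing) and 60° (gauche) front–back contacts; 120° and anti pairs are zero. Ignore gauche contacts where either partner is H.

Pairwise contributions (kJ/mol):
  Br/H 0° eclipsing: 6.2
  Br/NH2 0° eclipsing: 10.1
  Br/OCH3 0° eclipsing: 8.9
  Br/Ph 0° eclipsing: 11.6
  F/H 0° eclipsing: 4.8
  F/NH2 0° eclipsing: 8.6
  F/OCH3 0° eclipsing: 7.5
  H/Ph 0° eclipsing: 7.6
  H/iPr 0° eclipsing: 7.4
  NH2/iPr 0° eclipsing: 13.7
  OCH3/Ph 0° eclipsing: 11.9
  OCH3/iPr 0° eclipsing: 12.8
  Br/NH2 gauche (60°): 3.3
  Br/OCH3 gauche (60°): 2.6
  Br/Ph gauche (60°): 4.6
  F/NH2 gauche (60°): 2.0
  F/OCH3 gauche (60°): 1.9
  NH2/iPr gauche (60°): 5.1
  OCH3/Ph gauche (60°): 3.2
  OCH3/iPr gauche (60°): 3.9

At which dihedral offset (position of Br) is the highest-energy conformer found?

Br at 0° (eclipsed): NH2(0°)/Br(0°) eclipsed 10.1; H(120°)/iPr(120°) eclipsed 7.4; OCH3(240°)/F(240°) eclipsed 7.5 → 25.0 kJ/mol.
Br at 60° (staggered): NH2(0°)/Br(60°) gauche 3.3; NH2(0°)/F(300°) gauche 2.0; OCH3(240°)/iPr(180°) gauche 3.9; OCH3(240°)/F(300°) gauche 1.9 → 11.1 kJ/mol.
Br at 120° (eclipsed): NH2(0°)/F(0°) eclipsed 8.6; H(120°)/Br(120°) eclipsed 6.2; OCH3(240°)/iPr(240°) eclipsed 12.8 → 27.6 kJ/mol.
Br at 180° (staggered): NH2(0°)/iPr(300°) gauche 5.1; NH2(0°)/F(60°) gauche 2.0; OCH3(240°)/Br(180°) gauche 2.6; OCH3(240°)/iPr(300°) gauche 3.9 → 13.6 kJ/mol.
Br at 240° (eclipsed): NH2(0°)/iPr(0°) eclipsed 13.7; H(120°)/F(120°) eclipsed 4.8; OCH3(240°)/Br(240°) eclipsed 8.9 → 27.4 kJ/mol.
Br at 300° (staggered): NH2(0°)/Br(300°) gauche 3.3; NH2(0°)/iPr(60°) gauche 5.1; OCH3(240°)/Br(300°) gauche 2.6; OCH3(240°)/F(180°) gauche 1.9 → 12.9 kJ/mol.
The maximum (27.6 kJ/mol) occurs with Br at 120°.

120°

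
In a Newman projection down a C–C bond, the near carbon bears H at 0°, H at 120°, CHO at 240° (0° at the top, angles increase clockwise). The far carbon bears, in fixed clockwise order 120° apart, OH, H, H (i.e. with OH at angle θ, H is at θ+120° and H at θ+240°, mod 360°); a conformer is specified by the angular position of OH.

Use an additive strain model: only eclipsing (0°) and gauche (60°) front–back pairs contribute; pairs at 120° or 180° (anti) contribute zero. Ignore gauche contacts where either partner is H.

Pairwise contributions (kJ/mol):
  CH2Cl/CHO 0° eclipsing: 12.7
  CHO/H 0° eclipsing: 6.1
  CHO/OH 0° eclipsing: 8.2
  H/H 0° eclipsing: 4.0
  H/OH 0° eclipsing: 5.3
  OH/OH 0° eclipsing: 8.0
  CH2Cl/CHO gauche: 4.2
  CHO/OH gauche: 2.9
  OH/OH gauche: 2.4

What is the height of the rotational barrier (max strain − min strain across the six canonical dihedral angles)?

16.2 kJ/mol

OH at 0° is eclipsed. H at 0° is eclipsed with OH at 0° (5.3); H at 120° is eclipsed with H at 120° (4.0); CHO at 240° is eclipsed with H at 240° (6.1). Total 15.4 kJ/mol.
OH at 60° (staggered): no non-H gauche contacts → 0.0 kJ/mol.
OH at 120° is eclipsed. H at 0° is eclipsed with H at 0° (4.0); H at 120° is eclipsed with OH at 120° (5.3); CHO at 240° is eclipsed with H at 240° (6.1). Total 15.4 kJ/mol.
OH at 180° is staggered. CHO at 240° is gauche with OH at 180° (2.9). Total 2.9 kJ/mol.
OH at 240° is eclipsed. H at 0° is eclipsed with H at 0° (4.0); H at 120° is eclipsed with H at 120° (4.0); CHO at 240° is eclipsed with OH at 240° (8.2). Total 16.2 kJ/mol.
OH at 300° is staggered. CHO at 240° is gauche with OH at 300° (2.9). Total 2.9 kJ/mol.
Max at 240° (16.2 kJ/mol), min at 60° (0.0 kJ/mol); barrier = 16.2 kJ/mol.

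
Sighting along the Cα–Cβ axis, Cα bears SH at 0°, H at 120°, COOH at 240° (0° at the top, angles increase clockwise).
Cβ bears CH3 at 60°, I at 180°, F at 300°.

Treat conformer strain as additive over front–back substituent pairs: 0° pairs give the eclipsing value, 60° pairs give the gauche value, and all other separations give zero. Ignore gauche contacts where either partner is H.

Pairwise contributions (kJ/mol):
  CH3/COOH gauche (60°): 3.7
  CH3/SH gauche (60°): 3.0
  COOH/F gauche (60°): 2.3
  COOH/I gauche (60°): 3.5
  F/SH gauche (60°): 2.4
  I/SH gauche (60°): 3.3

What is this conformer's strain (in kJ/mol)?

11.2 kJ/mol

This conformer is staggered. SH at 0° is gauche with CH3 at 60° (3.0); SH at 0° is gauche with F at 300° (2.4); COOH at 240° is gauche with I at 180° (3.5); COOH at 240° is gauche with F at 300° (2.3). Total 11.2 kJ/mol.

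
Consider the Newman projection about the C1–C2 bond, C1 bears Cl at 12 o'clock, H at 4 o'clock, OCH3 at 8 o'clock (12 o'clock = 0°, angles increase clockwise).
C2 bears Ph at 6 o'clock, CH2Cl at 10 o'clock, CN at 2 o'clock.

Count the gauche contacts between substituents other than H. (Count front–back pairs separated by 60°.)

4

Non-H gauche pairs: Cl(0°)/CH2Cl(300°); Cl(0°)/CN(60°); OCH3(240°)/Ph(180°); OCH3(240°)/CH2Cl(300°) — 4 interactions.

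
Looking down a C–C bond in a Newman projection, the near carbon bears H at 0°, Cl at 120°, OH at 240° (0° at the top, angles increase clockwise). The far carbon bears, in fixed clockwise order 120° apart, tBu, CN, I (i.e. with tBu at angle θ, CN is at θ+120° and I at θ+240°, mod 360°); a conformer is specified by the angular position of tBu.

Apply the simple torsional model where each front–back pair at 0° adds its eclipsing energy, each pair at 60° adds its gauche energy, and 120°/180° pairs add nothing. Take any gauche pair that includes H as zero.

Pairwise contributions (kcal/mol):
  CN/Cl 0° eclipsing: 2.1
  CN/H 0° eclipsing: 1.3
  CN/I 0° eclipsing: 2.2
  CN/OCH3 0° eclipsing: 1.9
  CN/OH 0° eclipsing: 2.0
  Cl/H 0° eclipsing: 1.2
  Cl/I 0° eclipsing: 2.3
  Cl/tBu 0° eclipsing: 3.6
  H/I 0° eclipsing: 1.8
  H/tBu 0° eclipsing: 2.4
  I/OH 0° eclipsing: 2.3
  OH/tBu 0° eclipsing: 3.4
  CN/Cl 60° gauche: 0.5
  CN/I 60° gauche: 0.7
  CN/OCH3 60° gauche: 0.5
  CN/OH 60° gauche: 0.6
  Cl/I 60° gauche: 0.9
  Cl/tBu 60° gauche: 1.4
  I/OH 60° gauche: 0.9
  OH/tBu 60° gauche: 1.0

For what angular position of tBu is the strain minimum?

tBu at 0° (eclipsed): H–tBu eclipsed, Cl–CN eclipsed, OH–I eclipsed; 2.4 + 2.1 + 2.3 = 6.8 kcal/mol.
tBu at 60° (staggered): Cl–tBu gauche, Cl–CN gauche, OH–CN gauche, OH–I gauche; 1.4 + 0.5 + 0.6 + 0.9 = 3.4 kcal/mol.
tBu at 120° (eclipsed): H–I eclipsed, Cl–tBu eclipsed, OH–CN eclipsed; 1.8 + 3.6 + 2.0 = 7.4 kcal/mol.
tBu at 180° (staggered): Cl–tBu gauche, Cl–I gauche, OH–tBu gauche, OH–CN gauche; 1.4 + 0.9 + 1.0 + 0.6 = 3.9 kcal/mol.
tBu at 240° (eclipsed): H–CN eclipsed, Cl–I eclipsed, OH–tBu eclipsed; 1.3 + 2.3 + 3.4 = 7.0 kcal/mol.
tBu at 300° (staggered): Cl–CN gauche, Cl–I gauche, OH–tBu gauche, OH–I gauche; 0.5 + 0.9 + 1.0 + 0.9 = 3.3 kcal/mol.
The minimum (3.3 kcal/mol) occurs with tBu at 300°.

300°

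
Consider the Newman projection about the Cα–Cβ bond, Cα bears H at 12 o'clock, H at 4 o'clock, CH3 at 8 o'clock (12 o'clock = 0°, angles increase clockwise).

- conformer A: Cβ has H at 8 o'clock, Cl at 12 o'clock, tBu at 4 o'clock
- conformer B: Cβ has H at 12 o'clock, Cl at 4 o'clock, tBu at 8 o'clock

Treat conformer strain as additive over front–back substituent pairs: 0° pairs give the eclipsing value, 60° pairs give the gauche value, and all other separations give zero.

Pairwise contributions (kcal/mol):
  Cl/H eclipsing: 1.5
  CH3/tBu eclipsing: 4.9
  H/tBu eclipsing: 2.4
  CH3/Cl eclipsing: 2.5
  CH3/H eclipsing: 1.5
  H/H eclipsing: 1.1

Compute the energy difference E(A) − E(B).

A (eclipsed): H–Cl eclipsed, H–tBu eclipsed, CH3–H eclipsed; 1.5 + 2.4 + 1.5 = 5.4 kcal/mol.
B (eclipsed): H–H eclipsed, H–Cl eclipsed, CH3–tBu eclipsed; 1.1 + 1.5 + 4.9 = 7.5 kcal/mol.
E(A) − E(B) = 5.4 − 7.5 = -2.1 kcal/mol.

-2.1 kcal/mol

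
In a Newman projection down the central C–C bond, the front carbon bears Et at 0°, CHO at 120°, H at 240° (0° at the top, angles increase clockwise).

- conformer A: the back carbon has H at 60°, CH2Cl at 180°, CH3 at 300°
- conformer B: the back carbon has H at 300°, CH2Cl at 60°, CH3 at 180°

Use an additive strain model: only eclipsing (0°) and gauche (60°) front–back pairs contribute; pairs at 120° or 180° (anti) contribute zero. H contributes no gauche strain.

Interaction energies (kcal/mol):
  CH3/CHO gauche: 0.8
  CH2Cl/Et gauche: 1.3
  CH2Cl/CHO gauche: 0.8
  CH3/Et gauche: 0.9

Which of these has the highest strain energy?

A is staggered. Et at 0° is gauche with CH3 at 300° (0.9); CHO at 120° is gauche with CH2Cl at 180° (0.8). Total 1.7 kcal/mol.
B is staggered. Et at 0° is gauche with CH2Cl at 60° (1.3); CHO at 120° is gauche with CH2Cl at 60° (0.8); CHO at 120° is gauche with CH3 at 180° (0.8). Total 2.9 kcal/mol.
B has the highest total (2.9 kcal/mol).

B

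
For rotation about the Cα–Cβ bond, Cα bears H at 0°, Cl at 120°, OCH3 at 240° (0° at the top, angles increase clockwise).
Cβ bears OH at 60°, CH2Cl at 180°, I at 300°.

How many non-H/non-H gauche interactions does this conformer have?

Non-H gauche pairs: Cl(120°)/OH(60°); Cl(120°)/CH2Cl(180°); OCH3(240°)/CH2Cl(180°); OCH3(240°)/I(300°) — 4 interactions.

4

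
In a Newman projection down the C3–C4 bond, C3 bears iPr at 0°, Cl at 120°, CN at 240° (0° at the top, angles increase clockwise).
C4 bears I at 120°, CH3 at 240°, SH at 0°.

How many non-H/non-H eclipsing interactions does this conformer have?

Non-H eclipsing pairs: iPr(0°)/SH(0°); Cl(120°)/I(120°); CN(240°)/CH3(240°) — 3 interactions.

3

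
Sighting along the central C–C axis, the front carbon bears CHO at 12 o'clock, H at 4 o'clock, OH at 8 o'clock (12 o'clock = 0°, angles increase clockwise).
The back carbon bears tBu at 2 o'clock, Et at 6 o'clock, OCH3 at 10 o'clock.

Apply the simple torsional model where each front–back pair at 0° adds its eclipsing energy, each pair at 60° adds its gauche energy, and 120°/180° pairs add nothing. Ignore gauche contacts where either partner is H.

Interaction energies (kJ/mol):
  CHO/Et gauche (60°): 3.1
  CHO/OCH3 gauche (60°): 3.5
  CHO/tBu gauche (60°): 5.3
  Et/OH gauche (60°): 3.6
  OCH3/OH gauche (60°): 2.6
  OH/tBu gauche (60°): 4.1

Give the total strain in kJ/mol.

15.0 kJ/mol

This conformer (staggered): CHO–tBu gauche, CHO–OCH3 gauche, OH–Et gauche, OH–OCH3 gauche; 5.3 + 3.5 + 3.6 + 2.6 = 15.0 kJ/mol.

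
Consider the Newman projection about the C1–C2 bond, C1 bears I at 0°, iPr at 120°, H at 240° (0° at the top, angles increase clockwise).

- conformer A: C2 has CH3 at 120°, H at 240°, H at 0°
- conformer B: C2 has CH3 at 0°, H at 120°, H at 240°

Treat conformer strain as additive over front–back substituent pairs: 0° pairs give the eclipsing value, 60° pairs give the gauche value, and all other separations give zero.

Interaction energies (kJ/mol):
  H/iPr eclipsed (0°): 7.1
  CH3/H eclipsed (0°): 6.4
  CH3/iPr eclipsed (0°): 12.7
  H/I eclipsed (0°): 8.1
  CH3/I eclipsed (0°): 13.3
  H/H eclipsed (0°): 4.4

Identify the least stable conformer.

A

A (eclipsed): I–H eclipsed, iPr–CH3 eclipsed, H–H eclipsed; 8.1 + 12.7 + 4.4 = 25.2 kJ/mol.
B (eclipsed): I–CH3 eclipsed, iPr–H eclipsed, H–H eclipsed; 13.3 + 7.1 + 4.4 = 24.8 kJ/mol.
A has the highest total (25.2 kJ/mol).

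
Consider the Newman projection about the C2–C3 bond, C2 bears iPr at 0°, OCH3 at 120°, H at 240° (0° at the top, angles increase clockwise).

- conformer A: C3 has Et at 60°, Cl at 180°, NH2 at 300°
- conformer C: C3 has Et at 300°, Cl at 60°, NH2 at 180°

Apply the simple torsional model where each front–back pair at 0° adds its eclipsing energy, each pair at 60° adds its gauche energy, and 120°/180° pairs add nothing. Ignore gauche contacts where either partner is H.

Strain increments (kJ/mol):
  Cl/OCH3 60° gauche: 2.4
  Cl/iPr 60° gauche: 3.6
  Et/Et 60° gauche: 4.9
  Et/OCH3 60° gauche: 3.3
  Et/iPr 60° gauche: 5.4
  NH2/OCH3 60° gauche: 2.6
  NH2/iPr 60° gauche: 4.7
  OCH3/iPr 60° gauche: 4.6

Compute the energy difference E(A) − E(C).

+1.8 kJ/mol

A (staggered): iPr(0°)/Et(60°) gauche 5.4; iPr(0°)/NH2(300°) gauche 4.7; OCH3(120°)/Et(60°) gauche 3.3; OCH3(120°)/Cl(180°) gauche 2.4 → 15.8 kJ/mol.
C (staggered): iPr(0°)/Et(300°) gauche 5.4; iPr(0°)/Cl(60°) gauche 3.6; OCH3(120°)/Cl(60°) gauche 2.4; OCH3(120°)/NH2(180°) gauche 2.6 → 14.0 kJ/mol.
E(A) − E(C) = 15.8 − 14.0 = +1.8 kJ/mol.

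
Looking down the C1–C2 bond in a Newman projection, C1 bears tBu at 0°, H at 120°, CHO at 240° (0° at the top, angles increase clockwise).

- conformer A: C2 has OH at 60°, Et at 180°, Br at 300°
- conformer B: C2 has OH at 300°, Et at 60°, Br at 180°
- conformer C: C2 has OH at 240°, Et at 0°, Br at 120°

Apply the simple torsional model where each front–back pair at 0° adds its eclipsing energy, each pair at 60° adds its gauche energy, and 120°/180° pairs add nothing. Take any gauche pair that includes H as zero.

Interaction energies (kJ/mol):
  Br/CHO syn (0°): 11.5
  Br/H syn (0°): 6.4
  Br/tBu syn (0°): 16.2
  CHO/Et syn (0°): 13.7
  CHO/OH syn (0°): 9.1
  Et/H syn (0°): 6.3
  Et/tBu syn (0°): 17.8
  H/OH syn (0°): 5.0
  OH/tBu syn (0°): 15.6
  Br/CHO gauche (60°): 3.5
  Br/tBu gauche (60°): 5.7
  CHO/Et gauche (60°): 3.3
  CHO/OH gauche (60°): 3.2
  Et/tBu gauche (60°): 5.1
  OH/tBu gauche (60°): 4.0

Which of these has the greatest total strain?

C

A (staggered): tBu(0°)/OH(60°) gauche 4.0; tBu(0°)/Br(300°) gauche 5.7; CHO(240°)/Et(180°) gauche 3.3; CHO(240°)/Br(300°) gauche 3.5 → 16.5 kJ/mol.
B (staggered): tBu(0°)/OH(300°) gauche 4.0; tBu(0°)/Et(60°) gauche 5.1; CHO(240°)/OH(300°) gauche 3.2; CHO(240°)/Br(180°) gauche 3.5 → 15.8 kJ/mol.
C (eclipsed): tBu(0°)/Et(0°) eclipsed 17.8; H(120°)/Br(120°) eclipsed 6.4; CHO(240°)/OH(240°) eclipsed 9.1 → 33.3 kJ/mol.
C has the highest total (33.3 kJ/mol).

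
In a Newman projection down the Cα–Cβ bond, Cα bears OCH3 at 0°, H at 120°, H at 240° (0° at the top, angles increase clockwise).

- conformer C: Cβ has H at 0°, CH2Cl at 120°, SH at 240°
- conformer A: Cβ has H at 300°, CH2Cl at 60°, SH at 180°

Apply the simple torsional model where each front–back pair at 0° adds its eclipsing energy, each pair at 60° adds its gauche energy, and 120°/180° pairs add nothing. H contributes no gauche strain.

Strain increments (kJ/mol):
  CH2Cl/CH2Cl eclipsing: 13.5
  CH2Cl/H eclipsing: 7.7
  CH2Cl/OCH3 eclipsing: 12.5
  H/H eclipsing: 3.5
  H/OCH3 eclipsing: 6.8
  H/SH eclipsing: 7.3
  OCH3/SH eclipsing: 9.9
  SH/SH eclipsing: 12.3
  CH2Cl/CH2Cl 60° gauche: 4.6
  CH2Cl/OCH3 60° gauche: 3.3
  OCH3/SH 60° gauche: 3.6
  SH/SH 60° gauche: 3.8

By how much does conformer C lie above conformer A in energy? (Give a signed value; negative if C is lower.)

C is eclipsed. OCH3 at 0° is eclipsed with H at 0° (6.8); H at 120° is eclipsed with CH2Cl at 120° (7.7); H at 240° is eclipsed with SH at 240° (7.3). Total 21.8 kJ/mol.
A is staggered. OCH3 at 0° is gauche with CH2Cl at 60° (3.3). Total 3.3 kJ/mol.
E(C) − E(A) = 21.8 − 3.3 = +18.5 kJ/mol.

+18.5 kJ/mol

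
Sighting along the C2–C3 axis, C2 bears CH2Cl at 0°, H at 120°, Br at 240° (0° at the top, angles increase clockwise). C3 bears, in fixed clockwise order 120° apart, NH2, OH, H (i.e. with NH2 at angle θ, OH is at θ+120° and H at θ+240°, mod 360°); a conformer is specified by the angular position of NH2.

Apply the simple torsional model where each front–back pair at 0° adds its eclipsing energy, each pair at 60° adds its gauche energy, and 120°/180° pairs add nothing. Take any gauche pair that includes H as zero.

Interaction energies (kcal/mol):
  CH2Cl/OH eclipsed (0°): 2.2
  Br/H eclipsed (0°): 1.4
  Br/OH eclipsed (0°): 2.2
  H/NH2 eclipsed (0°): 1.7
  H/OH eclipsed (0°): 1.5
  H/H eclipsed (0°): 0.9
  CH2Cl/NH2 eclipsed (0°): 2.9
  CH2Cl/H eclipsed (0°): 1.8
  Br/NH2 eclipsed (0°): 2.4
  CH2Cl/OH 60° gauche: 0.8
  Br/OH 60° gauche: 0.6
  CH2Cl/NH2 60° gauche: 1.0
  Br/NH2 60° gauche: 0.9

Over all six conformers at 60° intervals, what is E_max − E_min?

NH2 at 0° (eclipsed): CH2Cl–NH2 eclipsed, H–OH eclipsed, Br–H eclipsed; 2.9 + 1.5 + 1.4 = 5.8 kcal/mol.
NH2 at 60° (staggered): CH2Cl–NH2 gauche, Br–OH gauche; 1.0 + 0.6 = 1.6 kcal/mol.
NH2 at 120° (eclipsed): CH2Cl–H eclipsed, H–NH2 eclipsed, Br–OH eclipsed; 1.8 + 1.7 + 2.2 = 5.7 kcal/mol.
NH2 at 180° (staggered): CH2Cl–OH gauche, Br–NH2 gauche, Br–OH gauche; 0.8 + 0.9 + 0.6 = 2.3 kcal/mol.
NH2 at 240° (eclipsed): CH2Cl–OH eclipsed, H–H eclipsed, Br–NH2 eclipsed; 2.2 + 0.9 + 2.4 = 5.5 kcal/mol.
NH2 at 300° (staggered): CH2Cl–NH2 gauche, CH2Cl–OH gauche, Br–NH2 gauche; 1.0 + 0.8 + 0.9 = 2.7 kcal/mol.
Max at 0° (5.8 kcal/mol), min at 60° (1.6 kcal/mol); barrier = 4.2 kcal/mol.

4.2 kcal/mol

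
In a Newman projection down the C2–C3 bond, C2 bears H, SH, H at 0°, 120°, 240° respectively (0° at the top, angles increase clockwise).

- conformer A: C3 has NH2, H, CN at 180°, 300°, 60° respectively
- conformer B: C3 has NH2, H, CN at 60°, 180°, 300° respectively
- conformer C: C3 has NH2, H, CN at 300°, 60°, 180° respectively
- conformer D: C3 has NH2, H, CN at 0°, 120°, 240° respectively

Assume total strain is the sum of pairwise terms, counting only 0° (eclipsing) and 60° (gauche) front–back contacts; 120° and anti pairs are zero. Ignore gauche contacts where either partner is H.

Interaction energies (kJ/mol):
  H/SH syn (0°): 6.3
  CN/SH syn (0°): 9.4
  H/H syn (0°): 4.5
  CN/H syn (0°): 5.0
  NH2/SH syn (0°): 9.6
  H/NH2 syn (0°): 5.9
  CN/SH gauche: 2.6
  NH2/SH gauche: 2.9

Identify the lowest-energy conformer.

C

A is staggered. SH at 120° is gauche with NH2 at 180° (2.9); SH at 120° is gauche with CN at 60° (2.6). Total 5.5 kJ/mol.
B is staggered. SH at 120° is gauche with NH2 at 60° (2.9). Total 2.9 kJ/mol.
C is staggered. SH at 120° is gauche with CN at 180° (2.6). Total 2.6 kJ/mol.
D is eclipsed. H at 0° is eclipsed with NH2 at 0° (5.9); SH at 120° is eclipsed with H at 120° (6.3); H at 240° is eclipsed with CN at 240° (5.0). Total 17.2 kJ/mol.
C has the lowest total (2.6 kJ/mol).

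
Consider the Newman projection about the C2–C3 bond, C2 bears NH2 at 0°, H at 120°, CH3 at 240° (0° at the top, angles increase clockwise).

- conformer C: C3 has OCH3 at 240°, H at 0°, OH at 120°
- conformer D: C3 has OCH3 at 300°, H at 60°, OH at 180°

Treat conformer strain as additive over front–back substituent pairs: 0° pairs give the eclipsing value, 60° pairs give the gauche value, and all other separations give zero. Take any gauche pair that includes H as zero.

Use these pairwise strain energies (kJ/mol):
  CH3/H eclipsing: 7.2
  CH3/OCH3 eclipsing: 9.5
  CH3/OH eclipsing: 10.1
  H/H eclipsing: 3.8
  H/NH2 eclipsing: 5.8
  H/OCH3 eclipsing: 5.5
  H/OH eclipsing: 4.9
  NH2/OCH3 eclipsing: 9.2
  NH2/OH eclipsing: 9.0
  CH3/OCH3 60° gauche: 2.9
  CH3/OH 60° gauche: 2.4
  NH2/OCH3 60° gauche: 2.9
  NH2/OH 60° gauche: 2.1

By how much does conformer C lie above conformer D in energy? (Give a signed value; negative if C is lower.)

C (eclipsed): NH2(0°)/H(0°) eclipsed 5.8; H(120°)/OH(120°) eclipsed 4.9; CH3(240°)/OCH3(240°) eclipsed 9.5 → 20.2 kJ/mol.
D (staggered): NH2(0°)/OCH3(300°) gauche 2.9; CH3(240°)/OCH3(300°) gauche 2.9; CH3(240°)/OH(180°) gauche 2.4 → 8.2 kJ/mol.
E(C) − E(D) = 20.2 − 8.2 = +12.0 kJ/mol.

+12.0 kJ/mol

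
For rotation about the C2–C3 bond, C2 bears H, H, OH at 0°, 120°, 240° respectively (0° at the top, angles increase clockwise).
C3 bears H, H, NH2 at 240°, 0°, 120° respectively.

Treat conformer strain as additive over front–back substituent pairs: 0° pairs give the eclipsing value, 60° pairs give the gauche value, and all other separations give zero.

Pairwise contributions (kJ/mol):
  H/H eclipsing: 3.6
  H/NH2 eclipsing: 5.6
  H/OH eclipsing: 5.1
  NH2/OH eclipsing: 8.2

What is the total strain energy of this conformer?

14.3 kJ/mol

This conformer is eclipsed. H at 0° is eclipsed with H at 0° (3.6); H at 120° is eclipsed with NH2 at 120° (5.6); OH at 240° is eclipsed with H at 240° (5.1). Total 14.3 kJ/mol.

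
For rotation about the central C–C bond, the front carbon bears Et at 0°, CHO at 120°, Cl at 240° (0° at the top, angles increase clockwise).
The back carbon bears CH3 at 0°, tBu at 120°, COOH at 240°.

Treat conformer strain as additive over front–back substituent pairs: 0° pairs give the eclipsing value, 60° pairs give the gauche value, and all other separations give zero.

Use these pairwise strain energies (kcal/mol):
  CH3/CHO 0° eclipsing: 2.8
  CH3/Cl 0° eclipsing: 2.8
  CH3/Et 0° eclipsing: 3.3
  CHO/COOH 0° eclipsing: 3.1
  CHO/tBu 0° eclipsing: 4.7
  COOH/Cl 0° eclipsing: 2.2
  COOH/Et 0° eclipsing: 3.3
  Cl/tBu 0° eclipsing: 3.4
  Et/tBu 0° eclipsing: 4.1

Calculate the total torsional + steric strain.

10.2 kcal/mol

This conformer (eclipsed): Et–CH3 eclipsed, CHO–tBu eclipsed, Cl–COOH eclipsed; 3.3 + 4.7 + 2.2 = 10.2 kcal/mol.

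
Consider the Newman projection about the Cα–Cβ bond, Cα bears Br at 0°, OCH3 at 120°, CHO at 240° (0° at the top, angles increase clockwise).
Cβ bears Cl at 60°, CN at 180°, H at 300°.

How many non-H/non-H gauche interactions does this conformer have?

4

Non-H gauche pairs: Br(0°)/Cl(60°); OCH3(120°)/Cl(60°); OCH3(120°)/CN(180°); CHO(240°)/CN(180°) — 4 interactions.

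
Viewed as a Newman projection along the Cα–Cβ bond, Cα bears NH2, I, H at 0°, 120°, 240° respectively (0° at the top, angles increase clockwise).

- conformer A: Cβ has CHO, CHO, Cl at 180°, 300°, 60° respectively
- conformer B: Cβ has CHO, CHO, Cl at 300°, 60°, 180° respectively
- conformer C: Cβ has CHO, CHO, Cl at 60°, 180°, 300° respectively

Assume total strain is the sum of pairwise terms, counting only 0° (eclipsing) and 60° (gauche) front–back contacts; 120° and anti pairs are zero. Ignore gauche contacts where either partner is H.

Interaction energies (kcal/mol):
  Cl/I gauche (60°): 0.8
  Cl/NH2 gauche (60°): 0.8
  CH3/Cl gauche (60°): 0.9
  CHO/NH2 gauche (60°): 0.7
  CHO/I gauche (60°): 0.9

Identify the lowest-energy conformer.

B

A (staggered): NH2(0°)/CHO(300°) gauche 0.7; NH2(0°)/Cl(60°) gauche 0.8; I(120°)/CHO(180°) gauche 0.9; I(120°)/Cl(60°) gauche 0.8 → 3.2 kcal/mol.
B (staggered): NH2(0°)/CHO(300°) gauche 0.7; NH2(0°)/CHO(60°) gauche 0.7; I(120°)/CHO(60°) gauche 0.9; I(120°)/Cl(180°) gauche 0.8 → 3.1 kcal/mol.
C (staggered): NH2(0°)/CHO(60°) gauche 0.7; NH2(0°)/Cl(300°) gauche 0.8; I(120°)/CHO(60°) gauche 0.9; I(120°)/CHO(180°) gauche 0.9 → 3.3 kcal/mol.
B has the lowest total (3.1 kcal/mol).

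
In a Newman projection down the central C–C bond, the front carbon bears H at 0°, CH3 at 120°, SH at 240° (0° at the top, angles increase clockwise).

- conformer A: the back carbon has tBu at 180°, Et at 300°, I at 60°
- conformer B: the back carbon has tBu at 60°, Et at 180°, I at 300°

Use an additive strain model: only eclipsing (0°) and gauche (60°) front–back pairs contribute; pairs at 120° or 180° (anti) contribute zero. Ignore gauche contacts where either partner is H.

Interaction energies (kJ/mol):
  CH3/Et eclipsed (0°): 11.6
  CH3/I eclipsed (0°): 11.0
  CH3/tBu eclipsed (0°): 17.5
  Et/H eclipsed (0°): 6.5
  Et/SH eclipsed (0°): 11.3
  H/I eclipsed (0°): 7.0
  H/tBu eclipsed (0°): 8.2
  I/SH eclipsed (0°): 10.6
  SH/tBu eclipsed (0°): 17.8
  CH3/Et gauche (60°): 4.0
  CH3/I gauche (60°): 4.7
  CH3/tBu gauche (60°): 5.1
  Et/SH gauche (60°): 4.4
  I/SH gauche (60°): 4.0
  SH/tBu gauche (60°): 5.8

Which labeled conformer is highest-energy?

A (staggered): CH3–tBu gauche, CH3–I gauche, SH–tBu gauche, SH–Et gauche; 5.1 + 4.7 + 5.8 + 4.4 = 20.0 kJ/mol.
B (staggered): CH3–tBu gauche, CH3–Et gauche, SH–Et gauche, SH–I gauche; 5.1 + 4.0 + 4.4 + 4.0 = 17.5 kJ/mol.
A has the highest total (20.0 kJ/mol).

A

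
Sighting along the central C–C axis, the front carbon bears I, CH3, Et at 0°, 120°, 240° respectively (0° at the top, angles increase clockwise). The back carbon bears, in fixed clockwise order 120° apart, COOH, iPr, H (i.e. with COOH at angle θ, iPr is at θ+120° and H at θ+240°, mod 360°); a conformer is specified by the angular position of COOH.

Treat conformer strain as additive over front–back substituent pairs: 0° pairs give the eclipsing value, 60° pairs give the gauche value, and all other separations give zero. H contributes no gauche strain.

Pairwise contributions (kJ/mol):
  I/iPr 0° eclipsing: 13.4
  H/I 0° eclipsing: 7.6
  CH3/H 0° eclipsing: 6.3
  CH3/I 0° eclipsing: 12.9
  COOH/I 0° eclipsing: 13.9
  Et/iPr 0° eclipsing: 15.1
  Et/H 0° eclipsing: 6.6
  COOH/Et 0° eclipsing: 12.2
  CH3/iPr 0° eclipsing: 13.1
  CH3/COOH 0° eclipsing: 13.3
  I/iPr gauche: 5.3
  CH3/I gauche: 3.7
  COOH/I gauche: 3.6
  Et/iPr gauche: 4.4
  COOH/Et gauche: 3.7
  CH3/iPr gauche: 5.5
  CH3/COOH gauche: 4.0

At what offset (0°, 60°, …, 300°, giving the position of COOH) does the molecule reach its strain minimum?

COOH at 0° (eclipsed): I–COOH eclipsed, CH3–iPr eclipsed, Et–H eclipsed; 13.9 + 13.1 + 6.6 = 33.6 kJ/mol.
COOH at 60° (staggered): I–COOH gauche, CH3–COOH gauche, CH3–iPr gauche, Et–iPr gauche; 3.6 + 4.0 + 5.5 + 4.4 = 17.5 kJ/mol.
COOH at 120° (eclipsed): I–H eclipsed, CH3–COOH eclipsed, Et–iPr eclipsed; 7.6 + 13.3 + 15.1 = 36.0 kJ/mol.
COOH at 180° (staggered): I–iPr gauche, CH3–COOH gauche, Et–COOH gauche, Et–iPr gauche; 5.3 + 4.0 + 3.7 + 4.4 = 17.4 kJ/mol.
COOH at 240° (eclipsed): I–iPr eclipsed, CH3–H eclipsed, Et–COOH eclipsed; 13.4 + 6.3 + 12.2 = 31.9 kJ/mol.
COOH at 300° (staggered): I–COOH gauche, I–iPr gauche, CH3–iPr gauche, Et–COOH gauche; 3.6 + 5.3 + 5.5 + 3.7 = 18.1 kJ/mol.
The minimum (17.4 kJ/mol) occurs with COOH at 180°.

180°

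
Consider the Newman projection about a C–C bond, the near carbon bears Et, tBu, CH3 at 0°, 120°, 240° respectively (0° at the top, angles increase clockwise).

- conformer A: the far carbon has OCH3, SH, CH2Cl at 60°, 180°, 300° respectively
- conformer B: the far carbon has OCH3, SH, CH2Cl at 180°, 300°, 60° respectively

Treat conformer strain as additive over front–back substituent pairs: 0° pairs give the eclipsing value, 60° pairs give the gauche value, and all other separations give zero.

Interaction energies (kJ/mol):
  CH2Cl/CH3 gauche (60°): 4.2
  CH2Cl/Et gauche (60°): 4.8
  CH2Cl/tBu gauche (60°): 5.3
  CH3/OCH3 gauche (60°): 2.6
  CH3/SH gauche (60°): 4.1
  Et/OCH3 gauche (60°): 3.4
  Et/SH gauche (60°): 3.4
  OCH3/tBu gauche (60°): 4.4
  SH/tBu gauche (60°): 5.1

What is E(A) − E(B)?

A (staggered): Et(0°)/OCH3(60°) gauche 3.4; Et(0°)/CH2Cl(300°) gauche 4.8; tBu(120°)/OCH3(60°) gauche 4.4; tBu(120°)/SH(180°) gauche 5.1; CH3(240°)/SH(180°) gauche 4.1; CH3(240°)/CH2Cl(300°) gauche 4.2 → 26.0 kJ/mol.
B (staggered): Et(0°)/SH(300°) gauche 3.4; Et(0°)/CH2Cl(60°) gauche 4.8; tBu(120°)/OCH3(180°) gauche 4.4; tBu(120°)/CH2Cl(60°) gauche 5.3; CH3(240°)/OCH3(180°) gauche 2.6; CH3(240°)/SH(300°) gauche 4.1 → 24.6 kJ/mol.
E(A) − E(B) = 26.0 − 24.6 = +1.4 kJ/mol.

+1.4 kJ/mol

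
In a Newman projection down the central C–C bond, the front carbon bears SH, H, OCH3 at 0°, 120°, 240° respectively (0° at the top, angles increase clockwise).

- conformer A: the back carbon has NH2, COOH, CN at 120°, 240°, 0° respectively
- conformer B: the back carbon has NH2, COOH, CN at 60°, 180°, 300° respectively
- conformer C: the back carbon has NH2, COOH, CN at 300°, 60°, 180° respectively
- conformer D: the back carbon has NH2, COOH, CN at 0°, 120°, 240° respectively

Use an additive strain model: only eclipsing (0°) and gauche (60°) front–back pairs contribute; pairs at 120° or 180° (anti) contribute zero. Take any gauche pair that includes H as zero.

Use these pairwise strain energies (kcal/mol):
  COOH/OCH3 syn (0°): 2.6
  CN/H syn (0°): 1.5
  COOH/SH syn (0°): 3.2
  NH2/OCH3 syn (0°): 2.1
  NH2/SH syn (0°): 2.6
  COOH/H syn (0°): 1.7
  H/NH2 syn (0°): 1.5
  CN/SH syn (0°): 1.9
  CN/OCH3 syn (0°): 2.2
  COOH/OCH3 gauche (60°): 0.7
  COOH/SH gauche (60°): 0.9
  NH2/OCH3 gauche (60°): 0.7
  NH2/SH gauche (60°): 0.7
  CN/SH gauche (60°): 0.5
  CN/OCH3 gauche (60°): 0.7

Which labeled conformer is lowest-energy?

A (eclipsed): SH(0°)/CN(0°) eclipsed 1.9; H(120°)/NH2(120°) eclipsed 1.5; OCH3(240°)/COOH(240°) eclipsed 2.6 → 6.0 kcal/mol.
B (staggered): SH(0°)/NH2(60°) gauche 0.7; SH(0°)/CN(300°) gauche 0.5; OCH3(240°)/COOH(180°) gauche 0.7; OCH3(240°)/CN(300°) gauche 0.7 → 2.6 kcal/mol.
C (staggered): SH(0°)/NH2(300°) gauche 0.7; SH(0°)/COOH(60°) gauche 0.9; OCH3(240°)/NH2(300°) gauche 0.7; OCH3(240°)/CN(180°) gauche 0.7 → 3.0 kcal/mol.
D (eclipsed): SH(0°)/NH2(0°) eclipsed 2.6; H(120°)/COOH(120°) eclipsed 1.7; OCH3(240°)/CN(240°) eclipsed 2.2 → 6.5 kcal/mol.
B has the lowest total (2.6 kcal/mol).

B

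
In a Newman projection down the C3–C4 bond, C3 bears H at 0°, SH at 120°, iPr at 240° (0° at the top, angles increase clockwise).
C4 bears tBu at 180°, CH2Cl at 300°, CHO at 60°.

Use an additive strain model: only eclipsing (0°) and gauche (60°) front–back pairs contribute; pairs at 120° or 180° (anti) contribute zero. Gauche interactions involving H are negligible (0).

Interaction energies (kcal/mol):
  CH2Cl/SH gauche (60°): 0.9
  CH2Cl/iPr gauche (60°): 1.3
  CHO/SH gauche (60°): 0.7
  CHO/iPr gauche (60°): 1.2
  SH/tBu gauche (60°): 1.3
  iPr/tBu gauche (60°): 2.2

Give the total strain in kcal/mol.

This conformer (staggered): SH–tBu gauche, SH–CHO gauche, iPr–tBu gauche, iPr–CH2Cl gauche; 1.3 + 0.7 + 2.2 + 1.3 = 5.5 kcal/mol.

5.5 kcal/mol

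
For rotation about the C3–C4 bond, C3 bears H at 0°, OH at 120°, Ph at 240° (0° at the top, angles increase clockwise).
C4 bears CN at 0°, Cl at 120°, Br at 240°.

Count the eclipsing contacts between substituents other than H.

Non-H eclipsing pairs: OH(120°)/Cl(120°); Ph(240°)/Br(240°) — 2 interactions.

2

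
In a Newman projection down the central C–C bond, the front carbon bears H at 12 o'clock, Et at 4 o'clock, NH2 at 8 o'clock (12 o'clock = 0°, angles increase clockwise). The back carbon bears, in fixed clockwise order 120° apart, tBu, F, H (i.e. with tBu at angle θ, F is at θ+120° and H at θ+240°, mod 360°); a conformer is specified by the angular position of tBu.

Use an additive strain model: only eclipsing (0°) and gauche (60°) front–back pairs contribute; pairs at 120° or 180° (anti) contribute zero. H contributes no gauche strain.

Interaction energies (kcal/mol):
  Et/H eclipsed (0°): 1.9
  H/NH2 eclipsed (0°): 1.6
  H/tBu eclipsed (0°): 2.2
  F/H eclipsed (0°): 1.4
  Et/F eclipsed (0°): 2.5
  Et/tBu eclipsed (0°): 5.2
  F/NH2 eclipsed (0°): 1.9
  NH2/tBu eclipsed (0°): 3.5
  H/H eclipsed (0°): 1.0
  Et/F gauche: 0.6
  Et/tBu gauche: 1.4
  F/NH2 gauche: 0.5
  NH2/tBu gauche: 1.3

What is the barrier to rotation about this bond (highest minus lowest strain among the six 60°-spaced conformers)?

tBu at 0° (eclipsed): H–tBu eclipsed, Et–F eclipsed, NH2–H eclipsed; 2.2 + 2.5 + 1.6 = 6.3 kcal/mol.
tBu at 60° (staggered): Et–tBu gauche, Et–F gauche, NH2–F gauche; 1.4 + 0.6 + 0.5 = 2.5 kcal/mol.
tBu at 120° (eclipsed): H–H eclipsed, Et–tBu eclipsed, NH2–F eclipsed; 1.0 + 5.2 + 1.9 = 8.1 kcal/mol.
tBu at 180° (staggered): Et–tBu gauche, NH2–tBu gauche, NH2–F gauche; 1.4 + 1.3 + 0.5 = 3.2 kcal/mol.
tBu at 240° (eclipsed): H–F eclipsed, Et–H eclipsed, NH2–tBu eclipsed; 1.4 + 1.9 + 3.5 = 6.8 kcal/mol.
tBu at 300° (staggered): Et–F gauche, NH2–tBu gauche; 0.6 + 1.3 = 1.9 kcal/mol.
Max at 120° (8.1 kcal/mol), min at 300° (1.9 kcal/mol); barrier = 6.2 kcal/mol.

6.2 kcal/mol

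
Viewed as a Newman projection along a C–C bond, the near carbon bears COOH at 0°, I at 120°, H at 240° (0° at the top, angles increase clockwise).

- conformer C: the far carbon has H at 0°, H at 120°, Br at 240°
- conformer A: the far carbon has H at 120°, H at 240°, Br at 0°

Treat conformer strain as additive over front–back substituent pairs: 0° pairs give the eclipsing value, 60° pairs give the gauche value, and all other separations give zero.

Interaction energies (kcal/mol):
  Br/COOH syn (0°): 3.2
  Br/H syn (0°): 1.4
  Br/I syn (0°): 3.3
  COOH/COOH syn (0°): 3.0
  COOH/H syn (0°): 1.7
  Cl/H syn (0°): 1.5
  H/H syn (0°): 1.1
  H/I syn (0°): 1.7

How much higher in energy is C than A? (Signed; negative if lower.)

-1.2 kcal/mol

C (eclipsed): COOH–H eclipsed, I–H eclipsed, H–Br eclipsed; 1.7 + 1.7 + 1.4 = 4.8 kcal/mol.
A (eclipsed): COOH–Br eclipsed, I–H eclipsed, H–H eclipsed; 3.2 + 1.7 + 1.1 = 6.0 kcal/mol.
E(C) − E(A) = 4.8 − 6.0 = -1.2 kcal/mol.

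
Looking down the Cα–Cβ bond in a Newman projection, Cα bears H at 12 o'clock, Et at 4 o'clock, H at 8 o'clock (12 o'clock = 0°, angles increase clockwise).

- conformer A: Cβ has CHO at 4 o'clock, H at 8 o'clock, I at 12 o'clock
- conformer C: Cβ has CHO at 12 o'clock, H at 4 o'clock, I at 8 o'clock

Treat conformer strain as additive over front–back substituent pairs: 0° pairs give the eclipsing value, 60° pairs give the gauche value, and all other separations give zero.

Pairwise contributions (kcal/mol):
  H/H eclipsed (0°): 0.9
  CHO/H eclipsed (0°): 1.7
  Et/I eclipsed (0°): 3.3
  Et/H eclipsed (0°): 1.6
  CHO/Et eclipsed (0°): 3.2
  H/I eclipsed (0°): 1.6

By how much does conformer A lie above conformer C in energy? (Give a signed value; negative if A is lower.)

+0.8 kcal/mol

A (eclipsed): H(0°)/I(0°) eclipsed 1.6; Et(120°)/CHO(120°) eclipsed 3.2; H(240°)/H(240°) eclipsed 0.9 → 5.7 kcal/mol.
C (eclipsed): H(0°)/CHO(0°) eclipsed 1.7; Et(120°)/H(120°) eclipsed 1.6; H(240°)/I(240°) eclipsed 1.6 → 4.9 kcal/mol.
E(A) − E(C) = 5.7 − 4.9 = +0.8 kcal/mol.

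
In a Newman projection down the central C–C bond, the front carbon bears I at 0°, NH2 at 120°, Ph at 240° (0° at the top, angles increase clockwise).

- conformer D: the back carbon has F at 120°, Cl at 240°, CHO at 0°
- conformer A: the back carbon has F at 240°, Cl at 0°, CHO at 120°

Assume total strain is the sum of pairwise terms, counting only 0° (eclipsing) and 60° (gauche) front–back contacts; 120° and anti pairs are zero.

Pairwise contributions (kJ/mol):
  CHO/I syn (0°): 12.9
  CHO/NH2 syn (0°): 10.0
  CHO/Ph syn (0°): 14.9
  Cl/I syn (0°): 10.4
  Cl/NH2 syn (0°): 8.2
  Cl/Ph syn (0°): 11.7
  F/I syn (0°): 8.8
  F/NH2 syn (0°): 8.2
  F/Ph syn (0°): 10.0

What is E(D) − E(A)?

+2.4 kJ/mol

D (eclipsed): I(0°)/CHO(0°) eclipsed 12.9; NH2(120°)/F(120°) eclipsed 8.2; Ph(240°)/Cl(240°) eclipsed 11.7 → 32.8 kJ/mol.
A (eclipsed): I(0°)/Cl(0°) eclipsed 10.4; NH2(120°)/CHO(120°) eclipsed 10.0; Ph(240°)/F(240°) eclipsed 10.0 → 30.4 kJ/mol.
E(D) − E(A) = 32.8 − 30.4 = +2.4 kJ/mol.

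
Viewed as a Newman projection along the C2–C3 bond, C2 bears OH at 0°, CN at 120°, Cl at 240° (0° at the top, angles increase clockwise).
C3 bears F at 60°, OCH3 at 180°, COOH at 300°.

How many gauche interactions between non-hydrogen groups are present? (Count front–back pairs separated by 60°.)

Non-H gauche pairs: OH(0°)/F(60°); OH(0°)/COOH(300°); CN(120°)/F(60°); CN(120°)/OCH3(180°); Cl(240°)/OCH3(180°); Cl(240°)/COOH(300°) — 6 interactions.

6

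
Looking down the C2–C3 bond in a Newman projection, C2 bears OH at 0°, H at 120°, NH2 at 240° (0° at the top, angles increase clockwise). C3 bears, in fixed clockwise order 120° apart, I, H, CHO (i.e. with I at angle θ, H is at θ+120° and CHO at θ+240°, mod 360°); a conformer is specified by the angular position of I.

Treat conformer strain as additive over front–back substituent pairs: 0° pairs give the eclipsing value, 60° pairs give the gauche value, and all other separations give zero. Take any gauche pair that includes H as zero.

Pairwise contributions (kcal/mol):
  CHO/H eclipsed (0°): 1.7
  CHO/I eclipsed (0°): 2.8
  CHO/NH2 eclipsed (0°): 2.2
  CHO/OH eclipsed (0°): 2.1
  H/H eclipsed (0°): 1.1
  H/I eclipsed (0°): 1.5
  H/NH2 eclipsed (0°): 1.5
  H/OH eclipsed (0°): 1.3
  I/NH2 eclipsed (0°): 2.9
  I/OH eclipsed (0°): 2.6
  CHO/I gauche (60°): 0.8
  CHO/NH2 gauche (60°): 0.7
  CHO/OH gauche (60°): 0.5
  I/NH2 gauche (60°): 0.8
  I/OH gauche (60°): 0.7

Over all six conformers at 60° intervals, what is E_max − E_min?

4.6 kcal/mol

I at 0° (eclipsed): OH(0°)/I(0°) eclipsed 2.6; H(120°)/H(120°) eclipsed 1.1; NH2(240°)/CHO(240°) eclipsed 2.2 → 5.9 kcal/mol.
I at 60° (staggered): OH(0°)/I(60°) gauche 0.7; OH(0°)/CHO(300°) gauche 0.5; NH2(240°)/CHO(300°) gauche 0.7 → 1.9 kcal/mol.
I at 120° (eclipsed): OH(0°)/CHO(0°) eclipsed 2.1; H(120°)/I(120°) eclipsed 1.5; NH2(240°)/H(240°) eclipsed 1.5 → 5.1 kcal/mol.
I at 180° (staggered): OH(0°)/CHO(60°) gauche 0.5; NH2(240°)/I(180°) gauche 0.8 → 1.3 kcal/mol.
I at 240° (eclipsed): OH(0°)/H(0°) eclipsed 1.3; H(120°)/CHO(120°) eclipsed 1.7; NH2(240°)/I(240°) eclipsed 2.9 → 5.9 kcal/mol.
I at 300° (staggered): OH(0°)/I(300°) gauche 0.7; NH2(240°)/I(300°) gauche 0.8; NH2(240°)/CHO(180°) gauche 0.7 → 2.2 kcal/mol.
Max at 0° (5.9 kcal/mol), min at 180° (1.3 kcal/mol); barrier = 4.6 kcal/mol.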